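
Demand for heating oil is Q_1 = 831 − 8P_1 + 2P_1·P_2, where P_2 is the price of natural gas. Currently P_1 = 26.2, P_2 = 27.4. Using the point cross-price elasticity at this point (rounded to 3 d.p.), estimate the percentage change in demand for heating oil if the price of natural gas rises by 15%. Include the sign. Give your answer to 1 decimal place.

At P_1 = 26.2, P_2 = 27.4: Q_1 = 2057.16.
∂Q_1/∂P_2 = 2P_1 = 52.4000.
ε = (∂Q_1/∂P_2)(P_2/Q_1) = 52.4000 × 27.4/2057.16 ≈ 0.698.
%ΔQ_1 ≈ ε × %ΔP_2 = 0.698 × (15%) = 10.5%.

10.5%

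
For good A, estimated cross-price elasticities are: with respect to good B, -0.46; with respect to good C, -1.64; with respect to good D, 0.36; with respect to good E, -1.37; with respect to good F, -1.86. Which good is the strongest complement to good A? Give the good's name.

Complements have ε < 0. The most negative value is -1.86 (good F).

good F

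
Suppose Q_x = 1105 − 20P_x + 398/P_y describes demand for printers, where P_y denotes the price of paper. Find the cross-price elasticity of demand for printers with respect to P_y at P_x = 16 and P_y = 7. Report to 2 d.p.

At P_x = 16 and P_y = 7: Q_x = 841.857.
∂Q_x/∂P_y = −398/P_y² = -8.1224.
ε = (∂Q_x/∂P_y)(P_y/Q_x) = -8.1224 × (7/841.857) ≈ -0.07.

-0.07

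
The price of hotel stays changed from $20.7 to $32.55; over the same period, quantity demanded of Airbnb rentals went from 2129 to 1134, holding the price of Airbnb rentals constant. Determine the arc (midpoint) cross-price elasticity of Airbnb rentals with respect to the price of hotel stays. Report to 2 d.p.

ΔQ_A = 1134 − 2129 = -995; ΔP_B = 32.55 − 20.7 = 11.85.
Midpoints: Q̄_A = 1631.5, P̄_B = 26.62.
ε = (ΔQ_A/Q̄_A)/(ΔP_B/P̄_B) = (-995/1631.5)/(11.85/26.62) ≈ -1.37.
ε < 0: Airbnb rentals and hotel stays are complements.

-1.37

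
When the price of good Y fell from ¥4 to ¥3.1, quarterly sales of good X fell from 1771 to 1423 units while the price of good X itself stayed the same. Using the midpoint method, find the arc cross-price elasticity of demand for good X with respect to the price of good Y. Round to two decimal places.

0.86

ΔQ_X = 1423 − 1771 = -348; ΔP_Y = 3.1 − 4 = -0.9.
Midpoints: Q̄_X = 1597.0, P̄_Y = 3.55.
ε = (ΔQ_X/Q̄_X)/(ΔP_Y/P̄_Y) = (-348/1597.0)/(-0.9/3.55) ≈ 0.86.
ε > 0: good X and good Y are substitutes.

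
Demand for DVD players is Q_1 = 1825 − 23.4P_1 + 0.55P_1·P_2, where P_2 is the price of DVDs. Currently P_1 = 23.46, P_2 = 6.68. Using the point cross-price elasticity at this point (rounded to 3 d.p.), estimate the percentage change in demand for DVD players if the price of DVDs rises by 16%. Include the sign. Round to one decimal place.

At P_1 = 23.46, P_2 = 6.68: Q_1 = 1362.228.
∂Q_1/∂P_2 = 0.55P_1 = 12.9030.
ε = (∂Q_1/∂P_2)(P_2/Q_1) = 12.9030 × 6.68/1362.228 ≈ 0.063.
%ΔQ_1 ≈ ε × %ΔP_2 = 0.063 × (16%) = 1.0%.

1.0%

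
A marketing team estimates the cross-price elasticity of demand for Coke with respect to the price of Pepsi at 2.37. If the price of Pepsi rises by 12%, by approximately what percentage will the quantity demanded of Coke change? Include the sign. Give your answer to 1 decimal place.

28.4%

%ΔQ ≈ ε × %ΔP of Pepsi = 2.37 × (12%) = 28.4%.
Demand for Coke rises by about 28.4%.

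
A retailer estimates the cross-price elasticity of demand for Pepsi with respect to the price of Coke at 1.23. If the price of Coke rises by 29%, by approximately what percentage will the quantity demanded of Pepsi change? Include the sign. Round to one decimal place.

%ΔQ ≈ ε × %ΔP of Coke = 1.23 × (29%) = 35.7%.
Demand for Pepsi rises by about 35.7%.

35.7%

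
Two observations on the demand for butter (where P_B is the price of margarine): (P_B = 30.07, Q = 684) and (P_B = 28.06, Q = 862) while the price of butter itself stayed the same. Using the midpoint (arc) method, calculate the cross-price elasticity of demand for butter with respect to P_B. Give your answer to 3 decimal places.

ΔQ_A = 862 − 684 = 178; ΔP_B = 28.06 − 30.07 = -2.01.
Midpoints: Q̄_A = 773.0, P̄_B = 29.06.
ε = (ΔQ_A/Q̄_A)/(ΔP_B/P̄_B) = (178/773.0)/(-2.01/29.06) ≈ -3.330.
ε < 0: butter and margarine are complements.

-3.330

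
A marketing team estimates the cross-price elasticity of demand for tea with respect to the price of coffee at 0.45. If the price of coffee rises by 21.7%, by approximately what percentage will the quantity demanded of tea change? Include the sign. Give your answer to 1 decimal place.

%ΔQ ≈ ε × %ΔP of coffee = 0.45 × (21.7%) = 9.8%.
Demand for tea rises by about 9.8%.

9.8%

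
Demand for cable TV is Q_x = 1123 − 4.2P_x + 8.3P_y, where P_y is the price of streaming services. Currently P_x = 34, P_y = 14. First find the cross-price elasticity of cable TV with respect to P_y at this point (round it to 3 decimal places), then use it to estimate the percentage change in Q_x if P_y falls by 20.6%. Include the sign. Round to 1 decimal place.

At P_x = 34, P_y = 14: Q_x = 1096.4.
∂Q_x/∂P_y = 8.3.
ε = (∂Q_x/∂P_y)(P_y/Q_x) = 8.3000 × 14/1096.4 ≈ 0.106.
%ΔQ_x ≈ ε × %ΔP_y = 0.106 × (-20.6%) = -2.2%.

-2.2%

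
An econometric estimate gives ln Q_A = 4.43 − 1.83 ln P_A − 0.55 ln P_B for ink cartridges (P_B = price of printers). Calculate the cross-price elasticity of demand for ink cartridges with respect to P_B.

In a log-linear (constant-elasticity) demand function, the coefficient on ln P_B is the cross-price elasticity.
ε = -0.55. Negative, so ink cartridges and printers are complements.

-0.55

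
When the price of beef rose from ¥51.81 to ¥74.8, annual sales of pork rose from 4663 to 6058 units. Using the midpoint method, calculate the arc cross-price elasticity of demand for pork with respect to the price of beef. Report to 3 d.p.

ΔQ_A = 6058 − 4663 = 1395; ΔP_B = 74.8 − 51.81 = 22.99.
Midpoints: Q̄_A = 5360.5, P̄_B = 63.30.
ε = (ΔQ_A/Q̄_A)/(ΔP_B/P̄_B) = (1395/5360.5)/(22.99/63.30) ≈ 0.717.
ε > 0: pork and beef are substitutes.

0.717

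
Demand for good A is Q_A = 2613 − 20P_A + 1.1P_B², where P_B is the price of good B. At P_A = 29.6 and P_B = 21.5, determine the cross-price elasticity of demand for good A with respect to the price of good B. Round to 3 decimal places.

0.402

At P_A = 29.6 and P_B = 21.5: Q_A = 2529.475.
∂Q_A/∂P_B = 2.2P_B = 2.2(21.5) = 47.3000.
ε = (∂Q_A/∂P_B)(P_B/Q_A) = 47.3000 × (21.5/2529.475) ≈ 0.402.
ε > 0: substitutes.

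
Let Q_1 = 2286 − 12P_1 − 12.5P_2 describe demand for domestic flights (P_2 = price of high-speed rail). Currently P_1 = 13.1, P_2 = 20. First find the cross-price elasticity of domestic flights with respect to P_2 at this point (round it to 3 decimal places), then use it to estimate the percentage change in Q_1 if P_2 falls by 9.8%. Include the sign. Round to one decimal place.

At P_1 = 13.1, P_2 = 20: Q_1 = 1878.8.
∂Q_1/∂P_2 = -12.5.
ε = (∂Q_1/∂P_2)(P_2/Q_1) = -12.5000 × 20/1878.8 ≈ -0.133.
%ΔQ_1 ≈ ε × %ΔP_2 = -0.133 × (-9.8%) = 1.3%.

1.3%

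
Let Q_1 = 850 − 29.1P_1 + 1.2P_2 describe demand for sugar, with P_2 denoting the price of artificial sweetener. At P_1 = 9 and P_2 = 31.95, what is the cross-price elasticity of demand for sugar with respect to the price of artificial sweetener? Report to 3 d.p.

0.061

At P_1 = 9 and P_2 = 31.95: Q_1 = 626.44.
∂Q_1/∂P_2 = 1.2.
ε = (∂Q_1/∂P_2)(P_2/Q_1) = 1.2 × (31.95/626.44) ≈ 0.061.
Since ε > 0, sugar and artificial sweetener are substitutes.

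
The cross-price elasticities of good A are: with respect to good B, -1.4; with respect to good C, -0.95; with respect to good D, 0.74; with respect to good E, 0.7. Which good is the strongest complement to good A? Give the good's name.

good B

Complements have ε < 0. The most negative value is -1.4 (good B).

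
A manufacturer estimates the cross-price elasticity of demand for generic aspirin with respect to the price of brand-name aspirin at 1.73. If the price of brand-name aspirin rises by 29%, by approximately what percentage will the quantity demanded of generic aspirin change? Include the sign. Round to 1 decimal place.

50.2%

%ΔQ ≈ ε × %ΔP of brand-name aspirin = 1.73 × (29%) = 50.2%.
Demand for generic aspirin rises by about 50.2%.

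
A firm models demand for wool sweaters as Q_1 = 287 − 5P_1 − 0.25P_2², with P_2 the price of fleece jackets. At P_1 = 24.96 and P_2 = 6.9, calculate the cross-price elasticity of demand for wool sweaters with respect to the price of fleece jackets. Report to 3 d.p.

At P_1 = 24.96 and P_2 = 6.9: Q_1 = 150.297.
∂Q_1/∂P_2 = -0.5P_2 = -0.5(6.9) = -3.4500.
ε = (∂Q_1/∂P_2)(P_2/Q_1) = -3.4500 × (6.9/150.297) ≈ -0.158.

-0.158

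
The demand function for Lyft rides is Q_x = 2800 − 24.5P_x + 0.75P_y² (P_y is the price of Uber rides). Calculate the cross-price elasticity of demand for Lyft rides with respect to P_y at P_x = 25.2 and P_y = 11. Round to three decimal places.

At P_x = 25.2 and P_y = 11: Q_x = 2273.35.
∂Q_x/∂P_y = 1.5P_y = 1.5(11) = 16.5000.
ε = (∂Q_x/∂P_y)(P_y/Q_x) = 16.5000 × (11/2273.35) ≈ 0.080.

0.080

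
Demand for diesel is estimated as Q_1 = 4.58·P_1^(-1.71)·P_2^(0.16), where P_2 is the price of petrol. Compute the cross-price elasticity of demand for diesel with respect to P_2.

0.16

In a log-linear (constant-elasticity) demand function, the coefficient on the exponent of P_2 is the cross-price elasticity.
ε = 0.16. Positive, so diesel and petrol are substitutes.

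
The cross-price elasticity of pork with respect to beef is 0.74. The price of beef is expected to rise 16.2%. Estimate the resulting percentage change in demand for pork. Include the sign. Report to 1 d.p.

12.0%

%ΔQ ≈ ε × %ΔP of beef = 0.74 × (16.2%) = 12.0%.
Demand for pork rises by about 12.0%.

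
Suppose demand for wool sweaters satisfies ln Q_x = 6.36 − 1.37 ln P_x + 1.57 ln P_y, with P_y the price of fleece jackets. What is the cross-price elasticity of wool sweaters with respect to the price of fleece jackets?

In a log-linear (constant-elasticity) demand function, the coefficient on ln P_y is the cross-price elasticity.
ε = 1.57. Positive, so wool sweaters and fleece jackets are substitutes.

1.57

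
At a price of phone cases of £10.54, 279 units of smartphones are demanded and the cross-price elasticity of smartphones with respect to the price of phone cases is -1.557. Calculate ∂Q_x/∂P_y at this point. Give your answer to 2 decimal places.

-41.21

ε = (∂Q_x/∂P_y)·(P_y/Q_x) ⇒ ∂Q_x/∂P_y = ε·Q_x/P_y = -1.557 × 279/10.54 ≈ -41.21.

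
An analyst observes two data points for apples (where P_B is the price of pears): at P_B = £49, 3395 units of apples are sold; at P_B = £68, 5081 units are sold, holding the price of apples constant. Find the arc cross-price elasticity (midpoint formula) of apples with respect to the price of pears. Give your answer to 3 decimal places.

ΔQ_A = 5081 − 3395 = 1686; ΔP_B = 68 − 49 = 19.
Midpoints: Q̄_A = 4238.0, P̄_B = 58.50.
ε = (ΔQ_A/Q̄_A)/(ΔP_B/P̄_B) = (1686/4238.0)/(19/58.50) ≈ 1.225.
ε > 0: apples and pears are substitutes.

1.225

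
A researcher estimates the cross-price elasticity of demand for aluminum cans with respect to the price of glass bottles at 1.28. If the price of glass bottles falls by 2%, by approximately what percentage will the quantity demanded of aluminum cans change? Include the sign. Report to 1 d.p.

%ΔQ ≈ ε × %ΔP of glass bottles = 1.28 × (-2%) = -2.6%.
Demand for aluminum cans falls by about 2.6%.

-2.6%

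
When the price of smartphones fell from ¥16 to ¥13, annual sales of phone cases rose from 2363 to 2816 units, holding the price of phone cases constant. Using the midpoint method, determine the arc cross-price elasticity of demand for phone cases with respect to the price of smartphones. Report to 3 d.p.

ΔQ_A = 2816 − 2363 = 453; ΔP_B = 13 − 16 = -3.
Midpoints: Q̄_A = 2589.5, P̄_B = 14.50.
ε = (ΔQ_A/Q̄_A)/(ΔP_B/P̄_B) = (453/2589.5)/(-3/14.50) ≈ -0.846.
ε < 0: phone cases and smartphones are complements.

-0.846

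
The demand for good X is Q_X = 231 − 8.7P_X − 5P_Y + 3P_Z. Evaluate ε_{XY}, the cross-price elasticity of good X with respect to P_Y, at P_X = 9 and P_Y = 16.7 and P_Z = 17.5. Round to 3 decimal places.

-0.686

At P_X = 9 and P_Y = 16.7 and P_Z = 17.5: Q_X = 121.7.
∂Q_X/∂P_Y = -5.
ε = (∂Q_X/∂P_Y)(P_Y/Q_X) = -5 × (16.7/121.7) ≈ -0.686.
Since ε < 0, good X and good Y are complements.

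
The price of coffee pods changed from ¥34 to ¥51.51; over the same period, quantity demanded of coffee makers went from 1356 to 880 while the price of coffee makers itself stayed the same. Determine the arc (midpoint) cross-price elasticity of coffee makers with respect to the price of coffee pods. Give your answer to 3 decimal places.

ΔQ_A = 880 − 1356 = -476; ΔP_B = 51.51 − 34 = 17.51.
Midpoints: Q̄_A = 1118.0, P̄_B = 42.75.
ε = (ΔQ_A/Q̄_A)/(ΔP_B/P̄_B) = (-476/1118.0)/(17.51/42.75) ≈ -1.040.

-1.040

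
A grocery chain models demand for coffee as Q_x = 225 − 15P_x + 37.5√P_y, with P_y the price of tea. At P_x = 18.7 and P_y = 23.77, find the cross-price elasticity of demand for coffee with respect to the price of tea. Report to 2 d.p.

0.72

At P_x = 18.7 and P_y = 23.77: Q_x = 127.329.
∂Q_x/∂P_y = 37.5/(2√P_y) = 37.5/(2√23.77) = 3.8458.
ε = (∂Q_x/∂P_y)(P_y/Q_x) = 3.8458 × (23.77/127.329) ≈ 0.72.
ε > 0: substitutes.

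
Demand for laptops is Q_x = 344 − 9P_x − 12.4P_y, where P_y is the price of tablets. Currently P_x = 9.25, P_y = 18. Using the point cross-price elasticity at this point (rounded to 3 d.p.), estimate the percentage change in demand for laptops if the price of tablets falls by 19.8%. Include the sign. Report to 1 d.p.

117.7%

At P_x = 9.25, P_y = 18: Q_x = 37.55.
∂Q_x/∂P_y = -12.4.
ε = (∂Q_x/∂P_y)(P_y/Q_x) = -12.4000 × 18/37.55 ≈ -5.944.
%ΔQ_x ≈ ε × %ΔP_y = -5.944 × (-19.8%) = 117.7%.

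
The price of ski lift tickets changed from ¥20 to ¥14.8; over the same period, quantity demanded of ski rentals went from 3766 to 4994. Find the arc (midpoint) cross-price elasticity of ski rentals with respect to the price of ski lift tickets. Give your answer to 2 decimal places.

ΔQ_A = 4994 − 3766 = 1228; ΔP_B = 14.8 − 20 = -5.2.
Midpoints: Q̄_A = 4380.0, P̄_B = 17.40.
ε = (ΔQ_A/Q̄_A)/(ΔP_B/P̄_B) = (1228/4380.0)/(-5.2/17.40) ≈ -0.94.
ε < 0: ski rentals and ski lift tickets are complements.

-0.94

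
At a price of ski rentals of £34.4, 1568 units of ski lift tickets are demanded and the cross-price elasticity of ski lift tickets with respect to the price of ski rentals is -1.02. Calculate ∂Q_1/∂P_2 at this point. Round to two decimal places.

ε = (∂Q_1/∂P_2)·(P_2/Q_1) ⇒ ∂Q_1/∂P_2 = ε·Q_1/P_2 = -1.02 × 1568/34.4 ≈ -46.49.

-46.49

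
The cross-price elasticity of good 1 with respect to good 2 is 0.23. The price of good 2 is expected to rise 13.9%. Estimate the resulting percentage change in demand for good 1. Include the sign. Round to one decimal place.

3.2%

%ΔQ ≈ ε × %ΔP of good 2 = 0.23 × (13.9%) = 3.2%.
Demand for good 1 rises by about 3.2%.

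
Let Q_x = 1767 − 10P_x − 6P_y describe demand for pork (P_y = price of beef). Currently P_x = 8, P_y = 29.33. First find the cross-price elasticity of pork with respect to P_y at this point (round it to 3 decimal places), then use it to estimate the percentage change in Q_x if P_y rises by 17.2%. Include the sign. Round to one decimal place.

-2.0%

At P_x = 8, P_y = 29.33: Q_x = 1511.02.
∂Q_x/∂P_y = -6.
ε = (∂Q_x/∂P_y)(P_y/Q_x) = -6.0000 × 29.33/1511.02 ≈ -0.116.
%ΔQ_x ≈ ε × %ΔP_y = -0.116 × (17.2%) = -2.0%.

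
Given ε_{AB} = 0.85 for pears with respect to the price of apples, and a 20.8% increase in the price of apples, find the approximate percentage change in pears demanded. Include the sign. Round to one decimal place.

17.7%

%ΔQ ≈ ε × %ΔP of apples = 0.85 × (20.8%) = 17.7%.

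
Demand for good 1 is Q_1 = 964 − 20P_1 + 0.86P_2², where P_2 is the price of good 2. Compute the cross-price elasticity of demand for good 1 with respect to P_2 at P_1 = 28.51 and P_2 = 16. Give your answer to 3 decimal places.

At P_1 = 28.51 and P_2 = 16: Q_1 = 613.96.
∂Q_1/∂P_2 = 1.72P_2 = 1.72(16) = 27.5200.
ε = (∂Q_1/∂P_2)(P_2/Q_1) = 27.5200 × (16/613.96) ≈ 0.717.

0.717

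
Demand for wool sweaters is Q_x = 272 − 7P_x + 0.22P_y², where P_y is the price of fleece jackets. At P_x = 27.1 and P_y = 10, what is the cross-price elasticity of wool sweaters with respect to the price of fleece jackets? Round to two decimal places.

At P_x = 27.1 and P_y = 10: Q_x = 104.3.
∂Q_x/∂P_y = 0.44P_y = 0.44(10) = 4.4000.
ε = (∂Q_x/∂P_y)(P_y/Q_x) = 4.4000 × (10/104.3) ≈ 0.42.

0.42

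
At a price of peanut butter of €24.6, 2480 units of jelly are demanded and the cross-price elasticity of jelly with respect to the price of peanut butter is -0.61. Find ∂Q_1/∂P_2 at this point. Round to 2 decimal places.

ε = (∂Q_1/∂P_2)·(P_2/Q_1) ⇒ ∂Q_1/∂P_2 = ε·Q_1/P_2 = -0.61 × 2480/24.6 ≈ -61.50.

-61.50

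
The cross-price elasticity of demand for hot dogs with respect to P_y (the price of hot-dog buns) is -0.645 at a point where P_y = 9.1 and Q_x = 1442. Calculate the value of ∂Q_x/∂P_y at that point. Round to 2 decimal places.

ε = (∂Q_x/∂P_y)·(P_y/Q_x) ⇒ ∂Q_x/∂P_y = ε·Q_x/P_y = -0.645 × 1442/9.1 ≈ -102.21.

-102.21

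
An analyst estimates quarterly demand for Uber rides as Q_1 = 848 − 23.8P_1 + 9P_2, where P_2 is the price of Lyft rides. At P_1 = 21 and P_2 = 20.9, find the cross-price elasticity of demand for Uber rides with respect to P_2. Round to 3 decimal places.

0.351

At P_1 = 21 and P_2 = 20.9: Q_1 = 536.3.
∂Q_1/∂P_2 = 9.
ε = (∂Q_1/∂P_2)(P_2/Q_1) = 9 × (20.9/536.3) ≈ 0.351.
Since ε > 0, Uber rides and Lyft rides are substitutes.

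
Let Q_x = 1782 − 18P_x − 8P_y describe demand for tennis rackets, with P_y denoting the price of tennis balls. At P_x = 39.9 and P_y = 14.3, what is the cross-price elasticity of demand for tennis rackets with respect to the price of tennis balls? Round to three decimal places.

-0.120

At P_x = 39.9 and P_y = 14.3: Q_x = 949.4.
∂Q_x/∂P_y = -8.
ε = (∂Q_x/∂P_y)(P_y/Q_x) = -8 × (14.3/949.4) ≈ -0.120.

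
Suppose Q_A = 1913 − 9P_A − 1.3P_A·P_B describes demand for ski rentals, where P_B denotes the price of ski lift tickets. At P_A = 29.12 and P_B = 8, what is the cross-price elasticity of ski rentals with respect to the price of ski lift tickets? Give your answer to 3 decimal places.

At P_A = 29.12 and P_B = 8: Q_A = 1348.072.
∂Q_A/∂P_B = -1.3P_A = -1.3(29.12) = -37.8560.
ε = (∂Q_A/∂P_B)(P_B/Q_A) = -37.8560 × (8/1348.072) ≈ -0.225.
ε < 0: complements.

-0.225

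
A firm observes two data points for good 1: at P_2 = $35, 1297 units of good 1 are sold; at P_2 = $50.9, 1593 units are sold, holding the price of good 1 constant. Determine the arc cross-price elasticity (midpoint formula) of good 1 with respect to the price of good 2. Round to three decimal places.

ΔQ_1 = 1593 − 1297 = 296; ΔP_2 = 50.9 − 35 = 15.9.
Midpoints: Q̄_1 = 1445.0, P̄_2 = 42.95.
ε = (ΔQ_1/Q̄_1)/(ΔP_2/P̄_2) = (296/1445.0)/(15.9/42.95) ≈ 0.553.

0.553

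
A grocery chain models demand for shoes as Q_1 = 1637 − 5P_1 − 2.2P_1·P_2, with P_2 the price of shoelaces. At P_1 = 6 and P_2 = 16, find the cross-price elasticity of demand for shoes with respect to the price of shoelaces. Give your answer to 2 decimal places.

-0.15

At P_1 = 6 and P_2 = 16: Q_1 = 1395.8.
∂Q_1/∂P_2 = -2.2P_1 = -2.2(6) = -13.2000.
ε = (∂Q_1/∂P_2)(P_2/Q_1) = -13.2000 × (16/1395.8) ≈ -0.15.
ε < 0: complements.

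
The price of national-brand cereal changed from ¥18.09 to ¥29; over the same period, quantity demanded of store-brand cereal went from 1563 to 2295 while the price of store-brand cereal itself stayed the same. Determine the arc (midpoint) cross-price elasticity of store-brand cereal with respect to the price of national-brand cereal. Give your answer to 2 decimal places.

ΔQ_A = 2295 − 1563 = 732; ΔP_B = 29 − 18.09 = 10.91.
Midpoints: Q̄_A = 1929.0, P̄_B = 23.55.
ε = (ΔQ_A/Q̄_A)/(ΔP_B/P̄_B) = (732/1929.0)/(10.91/23.55) ≈ 0.82.

0.82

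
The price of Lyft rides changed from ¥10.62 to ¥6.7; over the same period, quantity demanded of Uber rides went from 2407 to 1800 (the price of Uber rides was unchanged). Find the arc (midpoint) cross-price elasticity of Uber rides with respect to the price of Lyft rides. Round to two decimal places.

ΔQ_A = 1800 − 2407 = -607; ΔP_B = 6.7 − 10.62 = -3.92.
Midpoints: Q̄_A = 2103.5, P̄_B = 8.66.
ε = (ΔQ_A/Q̄_A)/(ΔP_B/P̄_B) = (-607/2103.5)/(-3.92/8.66) ≈ 0.64.

0.64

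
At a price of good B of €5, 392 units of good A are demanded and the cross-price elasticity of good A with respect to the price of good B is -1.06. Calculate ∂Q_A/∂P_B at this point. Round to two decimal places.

ε = (∂Q_A/∂P_B)·(P_B/Q_A) ⇒ ∂Q_A/∂P_B = ε·Q_A/P_B = -1.06 × 392/5 ≈ -83.10.

-83.10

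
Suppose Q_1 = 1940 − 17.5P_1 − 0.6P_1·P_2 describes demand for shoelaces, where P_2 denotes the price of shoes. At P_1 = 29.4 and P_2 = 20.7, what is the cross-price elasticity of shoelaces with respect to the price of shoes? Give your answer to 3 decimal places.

-0.344

At P_1 = 29.4 and P_2 = 20.7: Q_1 = 1060.352.
∂Q_1/∂P_2 = -0.6P_1 = -0.6(29.4) = -17.6400.
ε = (∂Q_1/∂P_2)(P_2/Q_1) = -17.6400 × (20.7/1060.352) ≈ -0.344.
ε < 0: complements.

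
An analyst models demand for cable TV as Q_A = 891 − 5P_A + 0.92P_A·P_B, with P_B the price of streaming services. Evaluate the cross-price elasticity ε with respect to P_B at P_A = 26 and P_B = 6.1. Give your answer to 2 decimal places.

At P_A = 26 and P_B = 6.1: Q_A = 906.912.
∂Q_A/∂P_B = 0.92P_A = 0.92(26) = 23.9200.
ε = (∂Q_A/∂P_B)(P_B/Q_A) = 23.9200 × (6.1/906.912) ≈ 0.16.

0.16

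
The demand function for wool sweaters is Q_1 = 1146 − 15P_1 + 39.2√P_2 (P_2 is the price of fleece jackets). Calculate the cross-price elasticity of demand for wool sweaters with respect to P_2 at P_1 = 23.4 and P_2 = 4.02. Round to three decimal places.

At P_1 = 23.4 and P_2 = 4.02: Q_1 = 873.596.
∂Q_1/∂P_2 = 39.2/(2√P_2) = 39.2/(2√4.02) = 9.7756.
ε = (∂Q_1/∂P_2)(P_2/Q_1) = 9.7756 × (4.02/873.596) ≈ 0.045.
ε > 0: substitutes.

0.045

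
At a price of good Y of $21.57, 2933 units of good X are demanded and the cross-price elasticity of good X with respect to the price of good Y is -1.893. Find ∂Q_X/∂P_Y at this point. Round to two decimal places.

ε = (∂Q_X/∂P_Y)·(P_Y/Q_X) ⇒ ∂Q_X/∂P_Y = ε·Q_X/P_Y = -1.893 × 2933/21.57 ≈ -257.40.

-257.40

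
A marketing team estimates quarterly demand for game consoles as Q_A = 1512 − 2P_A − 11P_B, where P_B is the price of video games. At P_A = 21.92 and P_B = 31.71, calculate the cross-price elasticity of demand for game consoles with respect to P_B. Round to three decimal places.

-0.312

At P_A = 21.92 and P_B = 31.71: Q_A = 1119.35.
∂Q_A/∂P_B = -11.
ε = (∂Q_A/∂P_B)(P_B/Q_A) = -11 × (31.71/1119.35) ≈ -0.312.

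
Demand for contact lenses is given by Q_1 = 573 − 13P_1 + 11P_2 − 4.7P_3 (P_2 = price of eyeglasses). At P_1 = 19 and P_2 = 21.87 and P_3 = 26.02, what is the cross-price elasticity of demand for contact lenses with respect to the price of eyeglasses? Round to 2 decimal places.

At P_1 = 19 and P_2 = 21.87 and P_3 = 26.02: Q_1 = 444.276.
∂Q_1/∂P_2 = 11.
ε = (∂Q_1/∂P_2)(P_2/Q_1) = 11 × (21.87/444.276) ≈ 0.54.
Since ε > 0, contact lenses and eyeglasses are substitutes.

0.54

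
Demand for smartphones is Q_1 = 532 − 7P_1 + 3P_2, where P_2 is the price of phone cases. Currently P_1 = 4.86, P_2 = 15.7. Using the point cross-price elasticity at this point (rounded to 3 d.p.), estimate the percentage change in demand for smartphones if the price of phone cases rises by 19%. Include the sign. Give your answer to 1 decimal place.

1.6%

At P_1 = 4.86, P_2 = 15.7: Q_1 = 545.08.
∂Q_1/∂P_2 = 3.
ε = (∂Q_1/∂P_2)(P_2/Q_1) = 3.0000 × 15.7/545.08 ≈ 0.086.
%ΔQ_1 ≈ ε × %ΔP_2 = 0.086 × (19%) = 1.6%.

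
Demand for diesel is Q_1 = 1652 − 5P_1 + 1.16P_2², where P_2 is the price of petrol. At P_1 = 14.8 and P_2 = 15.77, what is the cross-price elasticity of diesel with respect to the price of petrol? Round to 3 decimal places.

At P_1 = 14.8 and P_2 = 15.77: Q_1 = 1866.484.
∂Q_1/∂P_2 = 2.32P_2 = 2.32(15.77) = 36.5864.
ε = (∂Q_1/∂P_2)(P_2/Q_1) = 36.5864 × (15.77/1866.484) ≈ 0.309.

0.309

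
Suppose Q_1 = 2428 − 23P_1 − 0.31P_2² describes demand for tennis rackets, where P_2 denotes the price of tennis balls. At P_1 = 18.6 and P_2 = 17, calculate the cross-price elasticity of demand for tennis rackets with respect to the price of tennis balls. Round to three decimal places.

-0.094

At P_1 = 18.6 and P_2 = 17: Q_1 = 1910.61.
∂Q_1/∂P_2 = -0.62P_2 = -0.62(17) = -10.5400.
ε = (∂Q_1/∂P_2)(P_2/Q_1) = -10.5400 × (17/1910.61) ≈ -0.094.
ε < 0: complements.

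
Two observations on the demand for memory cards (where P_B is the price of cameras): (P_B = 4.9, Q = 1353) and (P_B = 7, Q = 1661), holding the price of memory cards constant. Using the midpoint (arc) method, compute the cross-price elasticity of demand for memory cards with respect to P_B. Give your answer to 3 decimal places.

0.579

ΔQ_A = 1661 − 1353 = 308; ΔP_B = 7 − 4.9 = 2.1.
Midpoints: Q̄_A = 1507.0, P̄_B = 5.95.
ε = (ΔQ_A/Q̄_A)/(ΔP_B/P̄_B) = (308/1507.0)/(2.1/5.95) ≈ 0.579.
ε > 0: memory cards and cameras are substitutes.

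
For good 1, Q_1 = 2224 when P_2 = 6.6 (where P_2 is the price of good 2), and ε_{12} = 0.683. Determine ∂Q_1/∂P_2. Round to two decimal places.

230.15

ε = (∂Q_1/∂P_2)·(P_2/Q_1) ⇒ ∂Q_1/∂P_2 = ε·Q_1/P_2 = 0.683 × 2224/6.6 ≈ 230.15.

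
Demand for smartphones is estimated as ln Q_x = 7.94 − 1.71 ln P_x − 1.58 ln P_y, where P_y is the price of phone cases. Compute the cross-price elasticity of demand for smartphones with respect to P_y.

-1.58

In a log-linear (constant-elasticity) demand function, the coefficient on ln P_y is the cross-price elasticity.
ε = -1.58. Negative, so smartphones and phone cases are complements.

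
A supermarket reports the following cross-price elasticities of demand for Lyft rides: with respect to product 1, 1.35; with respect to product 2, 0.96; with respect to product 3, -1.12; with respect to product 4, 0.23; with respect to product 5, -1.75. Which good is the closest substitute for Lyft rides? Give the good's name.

Substitutes have ε > 0. Among the positive values, 1.35 (product 1) is largest.

product 1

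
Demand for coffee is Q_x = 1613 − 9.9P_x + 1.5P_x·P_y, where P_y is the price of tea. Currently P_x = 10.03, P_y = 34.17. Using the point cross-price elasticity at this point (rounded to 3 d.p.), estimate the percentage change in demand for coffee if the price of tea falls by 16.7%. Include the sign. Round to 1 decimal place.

-4.2%

At P_x = 10.03, P_y = 34.17: Q_x = 2027.791.
∂Q_x/∂P_y = 1.5P_x = 15.0450.
ε = (∂Q_x/∂P_y)(P_y/Q_x) = 15.0450 × 34.17/2027.791 ≈ 0.254.
%ΔQ_x ≈ ε × %ΔP_y = 0.254 × (-16.7%) = -4.2%.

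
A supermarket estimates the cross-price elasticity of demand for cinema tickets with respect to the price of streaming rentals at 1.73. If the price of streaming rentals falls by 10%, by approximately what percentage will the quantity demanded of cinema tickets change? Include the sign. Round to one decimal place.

-17.3%

%ΔQ ≈ ε × %ΔP of streaming rentals = 1.73 × (-10%) = -17.3%.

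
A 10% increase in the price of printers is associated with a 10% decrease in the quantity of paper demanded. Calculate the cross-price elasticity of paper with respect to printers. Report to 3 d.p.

ε = (%ΔQ of paper) / (%ΔP of printers) = (-10%) / (10%) ≈ -1.000.
Negative cross-price elasticity: complements.

-1.000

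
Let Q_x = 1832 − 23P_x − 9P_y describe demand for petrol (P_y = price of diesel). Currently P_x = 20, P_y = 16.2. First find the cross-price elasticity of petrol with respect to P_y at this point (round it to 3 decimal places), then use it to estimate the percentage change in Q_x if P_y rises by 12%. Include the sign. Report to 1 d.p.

-1.4%

At P_x = 20, P_y = 16.2: Q_x = 1226.2.
∂Q_x/∂P_y = -9.
ε = (∂Q_x/∂P_y)(P_y/Q_x) = -9.0000 × 16.2/1226.2 ≈ -0.119.
%ΔQ_x ≈ ε × %ΔP_y = -0.119 × (12%) = -1.4%.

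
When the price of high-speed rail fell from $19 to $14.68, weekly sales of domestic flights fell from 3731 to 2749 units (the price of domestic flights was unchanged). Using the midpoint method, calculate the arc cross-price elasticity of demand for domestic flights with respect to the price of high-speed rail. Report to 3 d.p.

ΔQ_A = 2749 − 3731 = -982; ΔP_B = 14.68 − 19 = -4.32.
Midpoints: Q̄_A = 3240.0, P̄_B = 16.84.
ε = (ΔQ_A/Q̄_A)/(ΔP_B/P̄_B) = (-982/3240.0)/(-4.32/16.84) ≈ 1.181.
ε > 0: domestic flights and high-speed rail are substitutes.

1.181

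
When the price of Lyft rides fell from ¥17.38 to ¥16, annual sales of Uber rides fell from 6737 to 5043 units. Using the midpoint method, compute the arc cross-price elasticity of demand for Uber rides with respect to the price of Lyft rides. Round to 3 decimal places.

ΔQ_A = 5043 − 6737 = -1694; ΔP_B = 16 − 17.38 = -1.38.
Midpoints: Q̄_A = 5890.0, P̄_B = 16.69.
ε = (ΔQ_A/Q̄_A)/(ΔP_B/P̄_B) = (-1694/5890.0)/(-1.38/16.69) ≈ 3.478.
ε > 0: Uber rides and Lyft rides are substitutes.

3.478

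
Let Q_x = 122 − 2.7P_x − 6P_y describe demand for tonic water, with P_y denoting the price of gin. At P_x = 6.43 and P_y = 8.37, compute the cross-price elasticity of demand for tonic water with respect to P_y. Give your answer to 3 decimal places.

At P_x = 6.43 and P_y = 8.37: Q_x = 54.419.
∂Q_x/∂P_y = -6.
ε = (∂Q_x/∂P_y)(P_y/Q_x) = -6 × (8.37/54.419) ≈ -0.923.

-0.923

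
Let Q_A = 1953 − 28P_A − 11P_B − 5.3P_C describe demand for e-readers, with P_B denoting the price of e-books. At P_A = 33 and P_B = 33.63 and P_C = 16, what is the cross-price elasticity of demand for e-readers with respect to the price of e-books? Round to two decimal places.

At P_A = 33 and P_B = 33.63 and P_C = 16: Q_A = 574.27.
∂Q_A/∂P_B = -11.
ε = (∂Q_A/∂P_B)(P_B/Q_A) = -11 × (33.63/574.27) ≈ -0.64.
Since ε < 0, e-readers and e-books are complements.

-0.64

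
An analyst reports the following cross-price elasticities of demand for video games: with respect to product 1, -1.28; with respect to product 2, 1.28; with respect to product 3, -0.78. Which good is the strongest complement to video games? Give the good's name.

Complements have ε < 0. The most negative value is -1.28 (product 1).

product 1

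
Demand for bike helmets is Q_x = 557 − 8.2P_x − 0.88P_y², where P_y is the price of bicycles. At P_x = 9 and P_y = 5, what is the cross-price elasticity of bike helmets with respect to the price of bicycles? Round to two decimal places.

At P_x = 9 and P_y = 5: Q_x = 461.2.
∂Q_x/∂P_y = -1.76P_y = -1.76(5) = -8.8000.
ε = (∂Q_x/∂P_y)(P_y/Q_x) = -8.8000 × (5/461.2) ≈ -0.10.
ε < 0: complements.

-0.10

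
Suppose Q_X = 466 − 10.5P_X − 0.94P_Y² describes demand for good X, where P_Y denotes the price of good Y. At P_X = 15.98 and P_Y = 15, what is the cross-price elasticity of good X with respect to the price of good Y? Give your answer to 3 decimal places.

-4.878

At P_X = 15.98 and P_Y = 15: Q_X = 86.71.
∂Q_X/∂P_Y = -1.88P_Y = -1.88(15) = -28.2000.
ε = (∂Q_X/∂P_Y)(P_Y/Q_X) = -28.2000 × (15/86.71) ≈ -4.878.
ε < 0: complements.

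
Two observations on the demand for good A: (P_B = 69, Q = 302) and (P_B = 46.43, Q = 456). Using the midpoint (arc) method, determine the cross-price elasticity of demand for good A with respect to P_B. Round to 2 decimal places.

ΔQ_A = 456 − 302 = 154; ΔP_B = 46.43 − 69 = -22.57.
Midpoints: Q̄_A = 379.0, P̄_B = 57.72.
ε = (ΔQ_A/Q̄_A)/(ΔP_B/P̄_B) = (154/379.0)/(-22.57/57.72) ≈ -1.04.

-1.04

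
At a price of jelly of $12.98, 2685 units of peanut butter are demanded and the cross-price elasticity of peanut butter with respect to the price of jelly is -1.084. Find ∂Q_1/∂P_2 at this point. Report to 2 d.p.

-224.23

ε = (∂Q_1/∂P_2)·(P_2/Q_1) ⇒ ∂Q_1/∂P_2 = ε·Q_1/P_2 = -1.084 × 2685/12.98 ≈ -224.23.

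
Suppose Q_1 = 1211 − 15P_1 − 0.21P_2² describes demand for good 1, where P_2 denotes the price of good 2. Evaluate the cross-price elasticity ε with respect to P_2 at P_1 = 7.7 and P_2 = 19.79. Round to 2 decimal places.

-0.16

At P_1 = 7.7 and P_2 = 19.79: Q_1 = 1013.255.
∂Q_1/∂P_2 = -0.42P_2 = -0.42(19.79) = -8.3118.
ε = (∂Q_1/∂P_2)(P_2/Q_1) = -8.3118 × (19.79/1013.255) ≈ -0.16.
ε < 0: complements.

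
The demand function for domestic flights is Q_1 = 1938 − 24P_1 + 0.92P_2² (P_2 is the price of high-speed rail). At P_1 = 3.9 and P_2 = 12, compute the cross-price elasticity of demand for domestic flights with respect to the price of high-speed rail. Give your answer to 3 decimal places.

At P_1 = 3.9 and P_2 = 12: Q_1 = 1976.88.
∂Q_1/∂P_2 = 1.84P_2 = 1.84(12) = 22.0800.
ε = (∂Q_1/∂P_2)(P_2/Q_1) = 22.0800 × (12/1976.88) ≈ 0.134.
ε > 0: substitutes.

0.134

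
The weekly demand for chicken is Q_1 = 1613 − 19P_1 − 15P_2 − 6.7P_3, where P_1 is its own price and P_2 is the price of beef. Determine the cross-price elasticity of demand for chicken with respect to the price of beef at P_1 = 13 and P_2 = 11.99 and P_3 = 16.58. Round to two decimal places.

At P_1 = 13 and P_2 = 11.99 and P_3 = 16.58: Q_1 = 1075.064.
∂Q_1/∂P_2 = -15.
ε = (∂Q_1/∂P_2)(P_2/Q_1) = -15 × (11.99/1075.064) ≈ -0.17.

-0.17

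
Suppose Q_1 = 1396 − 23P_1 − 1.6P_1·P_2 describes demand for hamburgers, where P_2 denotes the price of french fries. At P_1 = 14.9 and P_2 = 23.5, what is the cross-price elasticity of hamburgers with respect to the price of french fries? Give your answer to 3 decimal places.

-1.136

At P_1 = 14.9 and P_2 = 23.5: Q_1 = 493.06.
∂Q_1/∂P_2 = -1.6P_1 = -1.6(14.9) = -23.8400.
ε = (∂Q_1/∂P_2)(P_2/Q_1) = -23.8400 × (23.5/493.06) ≈ -1.136.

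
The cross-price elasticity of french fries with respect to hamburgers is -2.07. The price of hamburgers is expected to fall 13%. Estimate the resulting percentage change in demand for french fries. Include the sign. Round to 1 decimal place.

%ΔQ ≈ ε × %ΔP of hamburgers = -2.07 × (-13%) = 26.9%.
Demand for french fries rises by about 26.9%.

26.9%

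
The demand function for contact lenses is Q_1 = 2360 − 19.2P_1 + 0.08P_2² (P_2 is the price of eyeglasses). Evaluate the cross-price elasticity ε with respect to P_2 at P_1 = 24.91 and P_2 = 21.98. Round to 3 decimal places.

0.040

At P_1 = 24.91 and P_2 = 21.98: Q_1 = 1920.378.
∂Q_1/∂P_2 = 0.16P_2 = 0.16(21.98) = 3.5168.
ε = (∂Q_1/∂P_2)(P_2/Q_1) = 3.5168 × (21.98/1920.378) ≈ 0.040.
ε > 0: substitutes.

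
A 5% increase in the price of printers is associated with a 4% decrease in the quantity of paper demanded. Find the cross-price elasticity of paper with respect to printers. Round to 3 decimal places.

-0.800

ε = (%ΔQ of paper) / (%ΔP of printers) = (-4%) / (5%) ≈ -0.800.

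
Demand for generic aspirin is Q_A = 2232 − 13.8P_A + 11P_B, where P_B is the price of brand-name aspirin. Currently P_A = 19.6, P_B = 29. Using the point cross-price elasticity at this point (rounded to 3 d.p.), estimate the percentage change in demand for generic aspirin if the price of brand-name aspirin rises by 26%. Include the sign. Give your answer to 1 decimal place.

3.6%

At P_A = 19.6, P_B = 29: Q_A = 2280.52.
∂Q_A/∂P_B = 11.
ε = (∂Q_A/∂P_B)(P_B/Q_A) = 11.0000 × 29/2280.52 ≈ 0.140.
%ΔQ_A ≈ ε × %ΔP_B = 0.140 × (26%) = 3.6%.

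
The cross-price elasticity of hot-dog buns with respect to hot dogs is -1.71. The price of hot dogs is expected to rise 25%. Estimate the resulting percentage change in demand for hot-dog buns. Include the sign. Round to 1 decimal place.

-42.8%

%ΔQ ≈ ε × %ΔP of hot dogs = -1.71 × (25%) = -42.8%.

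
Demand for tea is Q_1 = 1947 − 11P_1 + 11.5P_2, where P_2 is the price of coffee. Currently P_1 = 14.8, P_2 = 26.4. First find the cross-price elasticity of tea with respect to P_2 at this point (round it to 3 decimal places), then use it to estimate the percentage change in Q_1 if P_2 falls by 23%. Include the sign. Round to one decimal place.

-3.3%

At P_1 = 14.8, P_2 = 26.4: Q_1 = 2087.8.
∂Q_1/∂P_2 = 11.5.
ε = (∂Q_1/∂P_2)(P_2/Q_1) = 11.5000 × 26.4/2087.8 ≈ 0.145.
%ΔQ_1 ≈ ε × %ΔP_2 = 0.145 × (-23%) = -3.3%.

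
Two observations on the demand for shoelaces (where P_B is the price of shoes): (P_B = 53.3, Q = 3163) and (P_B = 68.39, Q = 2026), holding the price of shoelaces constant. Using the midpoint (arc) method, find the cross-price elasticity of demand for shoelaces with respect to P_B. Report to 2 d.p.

-1.77

ΔQ_A = 2026 − 3163 = -1137; ΔP_B = 68.39 − 53.3 = 15.09.
Midpoints: Q̄_A = 2594.5, P̄_B = 60.84.
ε = (ΔQ_A/Q̄_A)/(ΔP_B/P̄_B) = (-1137/2594.5)/(15.09/60.84) ≈ -1.77.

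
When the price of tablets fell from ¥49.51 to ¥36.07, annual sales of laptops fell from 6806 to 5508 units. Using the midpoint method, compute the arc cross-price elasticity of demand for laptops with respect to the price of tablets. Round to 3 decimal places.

ΔQ_A = 5508 − 6806 = -1298; ΔP_B = 36.07 − 49.51 = -13.44.
Midpoints: Q̄_A = 6157.0, P̄_B = 42.79.
ε = (ΔQ_A/Q̄_A)/(ΔP_B/P̄_B) = (-1298/6157.0)/(-13.44/42.79) ≈ 0.671.
ε > 0: laptops and tablets are substitutes.

0.671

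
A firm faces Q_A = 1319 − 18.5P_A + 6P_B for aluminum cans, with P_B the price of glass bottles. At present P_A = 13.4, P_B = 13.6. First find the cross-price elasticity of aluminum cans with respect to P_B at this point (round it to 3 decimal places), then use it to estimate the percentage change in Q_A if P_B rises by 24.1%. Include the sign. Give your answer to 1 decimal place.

1.7%

At P_A = 13.4, P_B = 13.6: Q_A = 1152.7.
∂Q_A/∂P_B = 6.
ε = (∂Q_A/∂P_B)(P_B/Q_A) = 6.0000 × 13.6/1152.7 ≈ 0.071.
%ΔQ_A ≈ ε × %ΔP_B = 0.071 × (24.1%) = 1.7%.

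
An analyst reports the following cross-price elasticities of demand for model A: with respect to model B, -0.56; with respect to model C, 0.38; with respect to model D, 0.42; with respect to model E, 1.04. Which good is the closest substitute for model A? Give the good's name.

Substitutes have ε > 0. Among the positive values, 1.04 (model E) is largest.

model E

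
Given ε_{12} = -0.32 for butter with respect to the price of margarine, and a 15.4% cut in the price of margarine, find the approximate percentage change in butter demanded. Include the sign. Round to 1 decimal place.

%ΔQ ≈ ε × %ΔP of margarine = -0.32 × (-15.4%) = 4.9%.
Demand for butter rises by about 4.9%.

4.9%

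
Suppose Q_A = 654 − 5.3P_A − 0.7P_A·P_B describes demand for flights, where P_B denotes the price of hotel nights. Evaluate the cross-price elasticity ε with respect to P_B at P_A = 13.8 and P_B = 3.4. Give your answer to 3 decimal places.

-0.060

At P_A = 13.8 and P_B = 3.4: Q_A = 548.016.
∂Q_A/∂P_B = -0.7P_A = -0.7(13.8) = -9.6600.
ε = (∂Q_A/∂P_B)(P_B/Q_A) = -9.6600 × (3.4/548.016) ≈ -0.060.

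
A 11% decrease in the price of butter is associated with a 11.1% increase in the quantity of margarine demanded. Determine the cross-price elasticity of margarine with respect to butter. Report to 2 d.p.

ε = (%ΔQ of margarine) / (%ΔP of butter) = (11.1%) / (-11%) ≈ -1.01.
Negative cross-price elasticity: complements.

-1.01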